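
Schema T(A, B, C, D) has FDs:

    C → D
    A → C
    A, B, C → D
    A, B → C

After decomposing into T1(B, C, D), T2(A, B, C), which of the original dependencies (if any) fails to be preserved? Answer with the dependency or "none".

C → D lies within T1.
A → C lies within T2.
A, B, C → D: restricted closure across fragments reaches D.
A, B → C lies within T2.
Every dependency is enforceable on the fragments, so the decomposition is dependency-preserving.

none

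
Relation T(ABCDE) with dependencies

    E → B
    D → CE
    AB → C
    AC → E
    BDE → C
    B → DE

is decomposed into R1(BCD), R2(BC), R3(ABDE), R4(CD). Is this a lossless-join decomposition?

Chase test. Columns are ABCDE; row i has aⱼ where attribute j ∈ Ri, else bᵢⱼ.
Initial tableau (one row per fragment):
  row 1: b11 a2 a3 a4 b15
  row 2: b21 a2 a3 b24 b25
  row 3: a1 a2 b33 a4 a5
  row 4: b41 b42 a3 a4 b45
Rows 1 and 3 agree on D; apply D→CE and equate their CE entries.
Rows 1 and 4 agree on D; apply D→CE and equate their CE entries.
Rows 1 and 2 agree on B; apply B→DE and equate their DE entries.
Rows 1 and 4 agree on E; apply E→B and equate their B entries.
Row 3 is now all distinguished symbols — the join is lossless.

Yes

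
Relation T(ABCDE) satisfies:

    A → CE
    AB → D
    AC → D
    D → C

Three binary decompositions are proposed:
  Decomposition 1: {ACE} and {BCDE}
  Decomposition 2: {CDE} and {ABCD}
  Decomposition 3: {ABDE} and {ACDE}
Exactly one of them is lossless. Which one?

Decomposition 1: common = {CE}, closure = {CE} → lossy.
Decomposition 2: common = {CD}, closure = {CD} → lossy.
Decomposition 3: common = {ADE}, closure = {ACDE} → lossless.

Decomposition 3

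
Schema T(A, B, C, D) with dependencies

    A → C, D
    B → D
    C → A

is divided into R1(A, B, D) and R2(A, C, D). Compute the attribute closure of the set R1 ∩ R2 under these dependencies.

R1 ∩ R2 = {A, D}.
A → C, D applies, adding C
Closure: {A, C, D}.

A, C, D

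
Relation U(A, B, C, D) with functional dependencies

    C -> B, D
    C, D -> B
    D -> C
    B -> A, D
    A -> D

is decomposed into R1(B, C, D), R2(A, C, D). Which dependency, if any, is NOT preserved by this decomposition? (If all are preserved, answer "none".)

C → B, D lies within R1.
C, D → B lies within R1.
D → C lies within R1.
B → A, D: restricted closure across fragments reaches A, D.
A → D lies within R2.
Every dependency is enforceable on the fragments, so the decomposition is dependency-preserving.

none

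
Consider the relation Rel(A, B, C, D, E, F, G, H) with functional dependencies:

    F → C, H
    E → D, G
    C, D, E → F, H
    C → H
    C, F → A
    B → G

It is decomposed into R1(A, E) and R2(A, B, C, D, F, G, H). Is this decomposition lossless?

Common attributes: R1 ∩ R2 = {A}.
No dependency enlarges {A}, so (A)⁺ = {A}.
The closure contains neither all of R1 = {A, E} nor all of R2 = {A, B, C, D, F, G, H}, so the common attributes are not a superkey of either fragment. The join is lossy.

No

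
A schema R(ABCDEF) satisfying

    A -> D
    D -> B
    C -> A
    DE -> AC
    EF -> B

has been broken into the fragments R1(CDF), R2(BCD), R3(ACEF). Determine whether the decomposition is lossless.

Yes

Chase test. Columns are ABCDEF; row i has aⱼ where attribute j ∈ Ri, else bᵢⱼ.
Initial tableau (one row per fragment):
  row 1: b11 b12 a3 a4 b15 a6
  row 2: b21 a2 a3 a4 b25 b26
  row 3: a1 b32 a3 b34 a5 a6
Rows 1 and 2 agree on D; apply D→B and equate their B entries.
Rows 1 and 2 agree on C; apply C→A and equate their A entries.
Rows 1 and 3 agree on C; apply C→A and equate their A entries.
Rows 1 and 3 agree on A; apply A→D and equate their D entries.
Rows 1 and 3 agree on D; apply D→B and equate their B entries.
Row 3 is now all distinguished symbols — the join is lossless.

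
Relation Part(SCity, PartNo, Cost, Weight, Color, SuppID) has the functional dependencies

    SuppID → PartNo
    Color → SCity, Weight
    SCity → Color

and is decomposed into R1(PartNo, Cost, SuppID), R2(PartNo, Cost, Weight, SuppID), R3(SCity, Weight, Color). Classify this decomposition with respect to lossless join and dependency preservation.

lossy but dependency-preserving

Lossless test (chase): applying each FD to every pair of rows produces no changes in the tableau, so no row becomes fully distinguished — the join is lossy.
Dependency preservation: every FD's attributes lie within a single fragment, so each can be enforced locally — preserved.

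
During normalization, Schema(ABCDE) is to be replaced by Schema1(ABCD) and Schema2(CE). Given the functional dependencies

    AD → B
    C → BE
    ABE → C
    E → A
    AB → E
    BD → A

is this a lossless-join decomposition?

Common attributes: Schema1 ∩ Schema2 = {C}.
Closure of {C}: C → BE applies, adding BE; E → A applies, adding A. So (C)⁺ = {ABCE}.
This closure contains every attribute of Schema2, so Schema1 ∩ Schema2 → Schema2. The join is lossless.

Yes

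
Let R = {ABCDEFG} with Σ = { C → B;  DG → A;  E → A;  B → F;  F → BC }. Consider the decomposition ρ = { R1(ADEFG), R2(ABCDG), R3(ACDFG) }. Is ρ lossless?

Chase test. Columns are ABCDEFG; row i has aⱼ where attribute j ∈ Ri, else bᵢⱼ.
Initial tableau (one row per fragment):
  row 1: a1 b12 b13 a4 a5 a6 a7
  row 2: a1 a2 a3 a4 b25 b26 a7
  row 3: a1 b32 a3 a4 b35 a6 a7
Rows 2 and 3 agree on C; apply C→B and equate their B entries.
Rows 2 and 3 agree on B; apply B→F and equate their F entries.
Rows 1 and 2 agree on F; apply F→BC and equate their BC entries.
Row 1 is now all distinguished symbols — the join is lossless.

Yes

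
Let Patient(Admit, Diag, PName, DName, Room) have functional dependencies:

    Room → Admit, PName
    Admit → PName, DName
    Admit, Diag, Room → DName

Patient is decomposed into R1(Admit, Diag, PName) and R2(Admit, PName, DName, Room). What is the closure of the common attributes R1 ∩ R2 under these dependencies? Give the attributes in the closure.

R1 ∩ R2 = {Admit, PName}.
Admit → PName, DName applies, adding DName
Closure: {Admit, PName, DName}.

Admit, PName, DName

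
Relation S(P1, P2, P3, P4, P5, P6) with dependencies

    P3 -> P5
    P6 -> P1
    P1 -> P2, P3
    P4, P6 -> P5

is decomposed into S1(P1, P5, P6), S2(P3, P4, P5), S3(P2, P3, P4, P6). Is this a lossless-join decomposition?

Chase test. Columns are P1, P2, P3, P4, P5, P6; row i has aⱼ where attribute j ∈ Si, else bᵢⱼ.
Initial tableau (one row per fragment):
  row 1: a1 b12 b13 b14 a5 a6
  row 2: b21 b22 a3 a4 a5 b26
  row 3: b31 a2 a3 a4 b35 a6
Rows 2 and 3 agree on P3; apply P3→P5 and equate their P5 entries.
Rows 1 and 3 agree on P6; apply P6→P1 and equate their P1 entries.
Rows 1 and 3 agree on P1; apply P1→P2, P3 and equate their P2, P3 entries.
Row 3 is now all distinguished symbols — the join is lossless.

Yes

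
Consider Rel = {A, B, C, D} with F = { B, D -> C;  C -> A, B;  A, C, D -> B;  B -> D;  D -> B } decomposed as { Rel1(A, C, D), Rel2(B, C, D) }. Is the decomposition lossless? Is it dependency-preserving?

lossless and dependency-preserving

Lossless test: (C, D)⁺ = {A, B, C, D}, which contains all of one fragment — lossless.
Dependency preservation: C → A, B; A, C, D → B are not contained in any single fragment, but the restricted closure of each left-hand side across the fragments still reaches the right-hand side; the remaining FDs each lie inside some fragment. All dependencies are preserved.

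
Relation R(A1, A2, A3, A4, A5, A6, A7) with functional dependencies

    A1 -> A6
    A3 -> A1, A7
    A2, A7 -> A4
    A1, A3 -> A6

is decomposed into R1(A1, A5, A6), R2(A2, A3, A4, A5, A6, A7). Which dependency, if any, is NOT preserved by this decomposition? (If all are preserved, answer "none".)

A3 -> A1, A7

Check A3 → A1, A7: no single fragment contains all of {A1, A3, A7}, and the restricted closure of {A3} across the fragments never reaches {A1, A7}.
A1 → A6 is preserved.
A2, A7 → A4 is preserved.
A1, A3 → A6 is preserved.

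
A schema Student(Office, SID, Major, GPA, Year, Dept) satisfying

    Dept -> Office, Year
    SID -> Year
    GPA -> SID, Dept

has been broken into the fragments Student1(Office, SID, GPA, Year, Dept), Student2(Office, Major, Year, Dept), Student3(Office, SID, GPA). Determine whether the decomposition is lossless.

Chase test. Columns are Office, SID, Major, GPA, Year, Dept; row i has aⱼ where attribute j ∈ Studenti, else bᵢⱼ.
Initial tableau (one row per fragment):
  row 1: a1 a2 b13 a4 a5 a6
  row 2: a1 b22 a3 b24 a5 a6
  row 3: a1 a2 b33 a4 b35 b36
Rows 1 and 3 agree on SID; apply SID→Year and equate their Year entries.
Rows 1 and 3 agree on GPA; apply GPA→SID, Dept and equate their SID, Dept entries.
No row becomes fully distinguished — the join is lossy.

No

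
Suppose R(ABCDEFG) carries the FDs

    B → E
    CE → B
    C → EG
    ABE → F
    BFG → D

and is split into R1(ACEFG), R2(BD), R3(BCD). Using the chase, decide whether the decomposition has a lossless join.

Chase test. Columns are ABCDEFG; row i has aⱼ where attribute j ∈ Ri, else bᵢⱼ.
Initial tableau (one row per fragment):
  row 1: a1 b12 a3 b14 a5 a6 a7
  row 2: b21 a2 b23 a4 b25 b26 b27
  row 3: b31 a2 a3 a4 b35 b36 b37
Rows 2 and 3 agree on B; apply B→E and equate their E entries.
Rows 1 and 3 agree on C; apply C→EG and equate their EG entries.
Rows 1 and 3 agree on CE; apply CE→B and equate their B entries.
No row becomes fully distinguished — the join is lossy.

No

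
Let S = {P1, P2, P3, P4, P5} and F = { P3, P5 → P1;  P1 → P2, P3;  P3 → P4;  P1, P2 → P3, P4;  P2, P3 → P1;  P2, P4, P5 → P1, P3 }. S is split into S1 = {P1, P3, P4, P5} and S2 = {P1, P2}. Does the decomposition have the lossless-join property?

Common attributes: S1 ∩ S2 = {P1}.
Closure of {P1}: P1 → P2, P3 applies, adding P2, P3; P3 → P4 applies, adding P4. So (P1)⁺ = {P1, P2, P3, P4}.
This closure contains every attribute of S2, so S1 ∩ S2 → S2. The join is lossless.

Yes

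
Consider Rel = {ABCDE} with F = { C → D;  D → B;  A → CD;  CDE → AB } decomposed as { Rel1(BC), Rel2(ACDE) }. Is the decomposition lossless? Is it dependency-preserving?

Lossless test: (C)⁺ = {BCD}, which contains all of one fragment — lossless.
Dependency preservation: the restricted closure of {D} across the fragments never reaches {B}, so D → B cannot be enforced without a join — not preserved.

lossless but not dependency-preserving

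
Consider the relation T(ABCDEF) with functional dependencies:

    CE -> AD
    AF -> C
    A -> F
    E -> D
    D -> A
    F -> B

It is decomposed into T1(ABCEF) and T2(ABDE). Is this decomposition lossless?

Common attributes: T1 ∩ T2 = {ABE}.
Closure of {ABE}: A → F applies, adding F; E → D applies, adding D; AF → C applies, adding C. So (ABE)⁺ = {ABCDEF}.
This closure contains every attribute of T1, so T1 ∩ T2 → T1. The join is lossless.

Yes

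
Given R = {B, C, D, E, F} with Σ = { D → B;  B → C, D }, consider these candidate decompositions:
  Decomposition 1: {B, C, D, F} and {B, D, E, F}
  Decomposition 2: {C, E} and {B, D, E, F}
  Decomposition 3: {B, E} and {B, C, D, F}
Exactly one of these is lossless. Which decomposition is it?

Decomposition 1

Decomposition 1: common = {B, D, F}, closure = {B, C, D, F} → lossless.
Decomposition 2: common = {E}, closure = {E} → lossy.
Decomposition 3: common = {B}, closure = {B, C, D} → lossy.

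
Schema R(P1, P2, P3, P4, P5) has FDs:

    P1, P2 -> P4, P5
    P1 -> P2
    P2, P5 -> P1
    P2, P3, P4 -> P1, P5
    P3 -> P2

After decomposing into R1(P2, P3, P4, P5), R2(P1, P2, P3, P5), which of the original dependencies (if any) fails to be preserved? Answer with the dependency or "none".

P1, P2 → P4, P5: restricted closure across fragments reaches P4, P5.
P1 → P2 lies within R2.
P2, P5 → P1 lies within R2.
P2, P3, P4 → P1, P5: restricted closure across fragments reaches P1, P5.
P3 → P2 lies within R1.
Every dependency is enforceable on the fragments, so the decomposition is dependency-preserving.

none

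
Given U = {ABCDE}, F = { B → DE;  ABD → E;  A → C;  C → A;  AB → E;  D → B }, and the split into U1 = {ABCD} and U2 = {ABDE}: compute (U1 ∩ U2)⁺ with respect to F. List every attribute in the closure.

ABCDE

U1 ∩ U2 = {ABD}.
B → DE applies, adding E
A → C applies, adding C
Closure: {ABCDE}.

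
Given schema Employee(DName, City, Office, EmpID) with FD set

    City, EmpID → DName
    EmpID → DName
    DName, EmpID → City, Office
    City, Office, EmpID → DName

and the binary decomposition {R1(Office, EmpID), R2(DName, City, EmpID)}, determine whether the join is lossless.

Yes

Common attributes: R1 ∩ R2 = {EmpID}.
Closure of {EmpID}: EmpID → DName applies, adding DName; DName, EmpID → City, Office applies, adding City, Office. So (EmpID)⁺ = {DName, City, Office, EmpID}.
This closure contains every attribute of R1, so R1 ∩ R2 → R1. The join is lossless.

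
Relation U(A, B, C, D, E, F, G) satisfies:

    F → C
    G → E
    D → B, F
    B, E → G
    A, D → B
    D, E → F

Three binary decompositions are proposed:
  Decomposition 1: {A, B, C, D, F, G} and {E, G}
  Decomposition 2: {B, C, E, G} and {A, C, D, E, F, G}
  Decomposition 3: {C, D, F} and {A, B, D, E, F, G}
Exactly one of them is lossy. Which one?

Decomposition 2

Decomposition 1: common = {G}, closure = {E, G} → lossless.
Decomposition 2: common = {C, E, G}, closure = {C, E, G} → lossy.
Decomposition 3: common = {D, F}, closure = {B, C, D, F} → lossless.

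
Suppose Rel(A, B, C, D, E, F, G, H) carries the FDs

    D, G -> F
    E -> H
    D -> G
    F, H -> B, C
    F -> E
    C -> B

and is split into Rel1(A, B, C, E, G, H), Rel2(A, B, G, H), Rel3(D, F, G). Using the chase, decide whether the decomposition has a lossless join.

Chase test. Columns are A, B, C, D, E, F, G, H; row i has aⱼ where attribute j ∈ Reli, else bᵢⱼ.
Initial tableau (one row per fragment):
  row 1: a1 a2 a3 b14 a5 b16 a7 a8
  row 2: a1 a2 b23 b24 b25 b26 a7 a8
  row 3: b31 b32 b33 a4 b35 a6 a7 b38
No row becomes fully distinguished — the join is lossy.

No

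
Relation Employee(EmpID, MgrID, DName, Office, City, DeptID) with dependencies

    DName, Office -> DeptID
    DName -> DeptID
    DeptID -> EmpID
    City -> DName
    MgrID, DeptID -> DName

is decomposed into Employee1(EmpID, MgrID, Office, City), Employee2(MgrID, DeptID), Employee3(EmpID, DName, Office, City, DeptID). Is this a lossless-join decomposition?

Yes

Chase test. Columns are EmpID, MgrID, DName, Office, City, DeptID; row i has aⱼ where attribute j ∈ Employeei, else bᵢⱼ.
Initial tableau (one row per fragment):
  row 1: a1 a2 b13 a4 a5 b16
  row 2: b21 a2 b23 b24 b25 a6
  row 3: a1 b32 a3 a4 a5 a6
Rows 2 and 3 agree on DeptID; apply DeptID→EmpID and equate their EmpID entries.
Rows 1 and 3 agree on City; apply City→DName and equate their DName entries.
Rows 1 and 3 agree on DName, Office; apply DName, Office→DeptID and equate their DeptID entries.
Rows 1 and 2 agree on MgrID, DeptID; apply MgrID, DeptID→DName and equate their DName entries.
Row 1 is now all distinguished symbols — the join is lossless.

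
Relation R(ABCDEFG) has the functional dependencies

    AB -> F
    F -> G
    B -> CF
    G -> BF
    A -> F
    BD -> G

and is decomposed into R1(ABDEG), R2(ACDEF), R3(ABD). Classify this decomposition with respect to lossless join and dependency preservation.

Lossless test (chase): Rows 1 and 3 agree on AB; apply AB→F and equate their F entries. Rows 1 and 3 agree on F; apply F→G and equate their G entries. Rows 1 and 3 agree on B; apply B→CF and equate their CF entries. Rows 1 and 2 agree on A; apply A→F and equate their F entries. Rows 1 and 2 agree on F; apply F→G and equate their G entries. Rows 1 and 2 agree on G; apply G→BF and equate their BF entries. Rows 1 and 2 agree on B; apply B→CF and equate their CF entries. Row 1 is now all distinguished symbols — the join is lossless.
Dependency preservation: the restricted closure of {F} across the fragments never reaches {G}, so F → G cannot be enforced without a join — not preserved.

lossless but not dependency-preserving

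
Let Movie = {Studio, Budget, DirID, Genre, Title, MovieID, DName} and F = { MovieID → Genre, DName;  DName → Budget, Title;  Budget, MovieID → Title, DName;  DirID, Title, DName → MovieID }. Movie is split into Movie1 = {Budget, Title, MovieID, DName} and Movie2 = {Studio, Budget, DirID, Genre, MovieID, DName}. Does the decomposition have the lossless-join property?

Yes

Common attributes: Movie1 ∩ Movie2 = {Budget, MovieID, DName}.
Closure of {Budget, MovieID, DName}: MovieID → Genre, DName applies, adding Genre; DName → Budget, Title applies, adding Title. So (Budget, MovieID, DName)⁺ = {Budget, Genre, Title, MovieID, DName}.
This closure contains every attribute of Movie1, so Movie1 ∩ Movie2 → Movie1. The join is lossless.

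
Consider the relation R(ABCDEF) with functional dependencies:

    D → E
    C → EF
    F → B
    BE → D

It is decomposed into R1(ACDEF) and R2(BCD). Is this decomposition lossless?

Yes

Common attributes: R1 ∩ R2 = {CD}.
Closure of {CD}: D → E applies, adding E; C → EF applies, adding F; F → B applies, adding B. So (CD)⁺ = {BCDEF}.
This closure contains every attribute of R2, so R1 ∩ R2 → R2. The join is lossless.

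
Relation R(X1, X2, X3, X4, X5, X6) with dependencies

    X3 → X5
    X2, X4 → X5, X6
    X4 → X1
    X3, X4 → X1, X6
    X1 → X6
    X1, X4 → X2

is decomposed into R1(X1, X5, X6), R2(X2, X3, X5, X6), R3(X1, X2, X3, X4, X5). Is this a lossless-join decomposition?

Yes

Chase test. Columns are X1, X2, X3, X4, X5, X6; row i has aⱼ where attribute j ∈ Ri, else bᵢⱼ.
Initial tableau (one row per fragment):
  row 1: a1 b12 b13 b14 a5 a6
  row 2: b21 a2 a3 b24 a5 a6
  row 3: a1 a2 a3 a4 a5 b36
Rows 1 and 3 agree on X1; apply X1→X6 and equate their X6 entries.
Row 3 is now all distinguished symbols — the join is lossless.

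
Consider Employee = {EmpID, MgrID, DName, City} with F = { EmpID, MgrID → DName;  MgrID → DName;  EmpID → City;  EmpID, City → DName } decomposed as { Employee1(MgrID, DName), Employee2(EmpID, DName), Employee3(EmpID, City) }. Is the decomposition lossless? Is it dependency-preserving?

lossy but dependency-preserving

Lossless test (chase): Rows 2 and 3 agree on EmpID; apply EmpID→City and equate their City entries. Rows 2 and 3 agree on EmpID, City; apply EmpID, City→DName and equate their DName entries. No row becomes fully distinguished — the join is lossy.
Dependency preservation: EmpID, MgrID → DName; EmpID, City → DName are not contained in any single fragment, but the restricted closure of each left-hand side across the fragments still reaches the right-hand side; the remaining FDs each lie inside some fragment. All dependencies are preserved.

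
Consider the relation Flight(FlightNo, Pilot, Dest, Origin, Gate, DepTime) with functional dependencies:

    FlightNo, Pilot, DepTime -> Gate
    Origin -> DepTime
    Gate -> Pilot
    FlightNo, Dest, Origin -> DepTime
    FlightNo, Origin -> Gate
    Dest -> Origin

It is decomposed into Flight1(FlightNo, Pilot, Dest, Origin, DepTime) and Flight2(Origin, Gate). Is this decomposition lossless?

No

Common attributes: Flight1 ∩ Flight2 = {Origin}.
Closure of {Origin}: Origin → DepTime applies, adding DepTime. So (Origin)⁺ = {Origin, DepTime}.
The closure contains neither all of Flight1 = {FlightNo, Pilot, Dest, Origin, DepTime} nor all of Flight2 = {Origin, Gate}, so the common attributes are not a superkey of either fragment. The join is lossy.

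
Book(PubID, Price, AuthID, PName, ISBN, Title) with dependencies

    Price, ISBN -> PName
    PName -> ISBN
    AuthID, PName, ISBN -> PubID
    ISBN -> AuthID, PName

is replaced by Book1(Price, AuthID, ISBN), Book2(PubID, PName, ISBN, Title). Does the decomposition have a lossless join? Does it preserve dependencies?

Lossless test: (ISBN)⁺ = {PubID, AuthID, PName, ISBN}, which is a superkey of neither fragment — lossy.
Dependency preservation: Price, ISBN → PName; AuthID, PName, ISBN → PubID; ISBN → AuthID, PName are not contained in any single fragment, but the restricted closure of each left-hand side across the fragments still reaches the right-hand side; the remaining FDs each lie inside some fragment. All dependencies are preserved.

lossy but dependency-preserving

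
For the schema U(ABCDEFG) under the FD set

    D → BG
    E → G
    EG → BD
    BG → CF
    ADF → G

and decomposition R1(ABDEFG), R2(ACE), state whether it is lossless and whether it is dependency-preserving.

Lossless test: (AE)⁺ = {ABCDEFG}, which contains all of one fragment — lossless.
Dependency preservation: the restricted closure of {BG} across the fragments never reaches {CF}, so BG → CF cannot be enforced without a join — not preserved.

lossless but not dependency-preserving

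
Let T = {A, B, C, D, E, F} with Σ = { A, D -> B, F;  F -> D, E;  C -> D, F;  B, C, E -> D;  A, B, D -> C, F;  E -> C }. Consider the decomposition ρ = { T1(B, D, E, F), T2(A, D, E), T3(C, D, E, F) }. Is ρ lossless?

Chase test. Columns are A, B, C, D, E, F; row i has aⱼ where attribute j ∈ Ti, else bᵢⱼ.
Initial tableau (one row per fragment):
  row 1: b11 a2 b13 a4 a5 a6
  row 2: a1 b22 b23 a4 a5 b26
  row 3: b31 b32 a3 a4 a5 a6
Rows 1 and 2 agree on E; apply E→C and equate their C entries.
Rows 1 and 3 agree on E; apply E→C and equate their C entries.
Rows 1 and 2 agree on C; apply C→D, F and equate their D, F entries.
No row becomes fully distinguished — the join is lossy.

No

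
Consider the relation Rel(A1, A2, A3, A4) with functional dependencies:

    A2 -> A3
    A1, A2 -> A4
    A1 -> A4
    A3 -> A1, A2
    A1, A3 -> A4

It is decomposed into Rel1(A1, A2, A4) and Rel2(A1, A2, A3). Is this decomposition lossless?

Common attributes: Rel1 ∩ Rel2 = {A1, A2}.
Closure of {A1, A2}: A2 → A3 applies, adding A3; A1, A2 → A4 applies, adding A4. So (A1, A2)⁺ = {A1, A2, A3, A4}.
This closure contains every attribute of Rel1, so Rel1 ∩ Rel2 → Rel1. The join is lossless.

Yes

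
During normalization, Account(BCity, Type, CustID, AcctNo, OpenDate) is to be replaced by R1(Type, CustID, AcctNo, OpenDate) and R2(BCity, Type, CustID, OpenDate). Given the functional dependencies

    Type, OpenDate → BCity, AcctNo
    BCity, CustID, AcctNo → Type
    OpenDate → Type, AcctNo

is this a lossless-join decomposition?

Common attributes: R1 ∩ R2 = {Type, CustID, OpenDate}.
Closure of {Type, CustID, OpenDate}: Type, OpenDate → BCity, AcctNo applies, adding BCity, AcctNo. So (Type, CustID, OpenDate)⁺ = {BCity, Type, CustID, AcctNo, OpenDate}.
This closure contains every attribute of R1, so R1 ∩ R2 → R1. The join is lossless.

Yes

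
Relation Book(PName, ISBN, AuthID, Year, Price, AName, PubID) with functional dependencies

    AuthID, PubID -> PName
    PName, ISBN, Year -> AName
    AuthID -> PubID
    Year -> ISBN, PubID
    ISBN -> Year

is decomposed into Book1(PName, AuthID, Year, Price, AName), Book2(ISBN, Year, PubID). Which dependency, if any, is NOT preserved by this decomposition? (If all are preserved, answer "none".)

AuthID -> PubID

Check AuthID → PubID: no single fragment contains all of {AuthID, PubID}, and the restricted closure of {AuthID} across the fragments never reaches {PubID}.
AuthID, PubID → PName is preserved.
PName, ISBN, Year → AName is preserved.
Year → ISBN, PubID is preserved.
ISBN → Year is preserved.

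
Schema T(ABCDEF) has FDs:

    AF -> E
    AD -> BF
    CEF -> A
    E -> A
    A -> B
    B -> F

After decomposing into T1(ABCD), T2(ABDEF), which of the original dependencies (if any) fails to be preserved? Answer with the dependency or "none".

none

AF → E lies within T2.
AD → BF lies within T2.
CEF → A: restricted closure across fragments reaches A.
E → A lies within T2.
A → B lies within T1.
B → F lies within T2.
Every dependency is enforceable on the fragments, so the decomposition is dependency-preserving.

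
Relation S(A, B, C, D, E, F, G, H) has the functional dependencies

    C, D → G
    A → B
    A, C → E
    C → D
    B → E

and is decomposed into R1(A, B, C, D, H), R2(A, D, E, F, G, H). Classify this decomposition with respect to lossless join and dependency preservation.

Lossless test: (A, D, H)⁺ = {A, B, D, E, H}, which is a superkey of neither fragment — lossy.
Dependency preservation: the restricted closure of {C, D} across the fragments never reaches {G}, so C, D → G cannot be enforced without a join — not preserved.

lossy and not dependency-preserving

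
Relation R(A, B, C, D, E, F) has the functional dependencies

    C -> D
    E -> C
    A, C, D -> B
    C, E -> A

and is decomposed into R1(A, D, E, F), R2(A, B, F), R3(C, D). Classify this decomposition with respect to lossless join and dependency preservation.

Lossless test (chase): applying each FD to every pair of rows produces no changes in the tableau, so no row becomes fully distinguished — the join is lossy.
Dependency preservation: the restricted closure of {E} across the fragments never reaches {C}, so E → C cannot be enforced without a join — not preserved.

lossy and not dependency-preserving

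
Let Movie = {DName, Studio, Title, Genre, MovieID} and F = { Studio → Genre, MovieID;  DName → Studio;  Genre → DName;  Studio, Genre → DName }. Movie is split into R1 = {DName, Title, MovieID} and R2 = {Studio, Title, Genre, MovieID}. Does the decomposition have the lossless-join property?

No

Common attributes: R1 ∩ R2 = {Title, MovieID}.
No dependency enlarges {Title, MovieID}, so (Title, MovieID)⁺ = {Title, MovieID}.
The closure contains neither all of R1 = {DName, Title, MovieID} nor all of R2 = {Studio, Title, Genre, MovieID}, so the common attributes are not a superkey of either fragment. The join is lossy.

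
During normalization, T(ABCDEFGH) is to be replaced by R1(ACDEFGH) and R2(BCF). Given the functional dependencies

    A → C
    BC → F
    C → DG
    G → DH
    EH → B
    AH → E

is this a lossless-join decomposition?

No

Common attributes: R1 ∩ R2 = {CF}.
Closure of {CF}: C → DG applies, adding DG; G → DH applies, adding H. So (CF)⁺ = {CDFGH}.
The closure contains neither all of R1 = {ACDEFGH} nor all of R2 = {BCF}, so the common attributes are not a superkey of either fragment. The join is lossy.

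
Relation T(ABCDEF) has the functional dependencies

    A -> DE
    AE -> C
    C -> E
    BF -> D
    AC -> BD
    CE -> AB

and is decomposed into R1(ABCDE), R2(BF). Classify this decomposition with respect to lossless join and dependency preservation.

lossy and not dependency-preserving

Lossless test: (B)⁺ = {B}, which is a superkey of neither fragment — lossy.
Dependency preservation: the restricted closure of {BF} across the fragments never reaches {D}, so BF → D cannot be enforced without a join — not preserved.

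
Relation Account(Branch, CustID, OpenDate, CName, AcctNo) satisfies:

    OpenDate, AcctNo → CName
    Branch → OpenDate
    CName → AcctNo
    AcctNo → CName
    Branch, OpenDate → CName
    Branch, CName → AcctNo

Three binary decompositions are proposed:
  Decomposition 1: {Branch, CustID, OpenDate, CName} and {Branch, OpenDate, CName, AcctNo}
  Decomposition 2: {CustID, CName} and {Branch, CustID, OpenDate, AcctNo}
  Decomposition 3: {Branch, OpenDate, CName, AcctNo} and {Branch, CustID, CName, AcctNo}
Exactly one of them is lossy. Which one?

Decomposition 2

Decomposition 1: common = {Branch, OpenDate, CName}, closure = {Branch, OpenDate, CName, AcctNo} → lossless.
Decomposition 2: common = {CustID}, closure = {CustID} → lossy.
Decomposition 3: common = {Branch, CName, AcctNo}, closure = {Branch, OpenDate, CName, AcctNo} → lossless.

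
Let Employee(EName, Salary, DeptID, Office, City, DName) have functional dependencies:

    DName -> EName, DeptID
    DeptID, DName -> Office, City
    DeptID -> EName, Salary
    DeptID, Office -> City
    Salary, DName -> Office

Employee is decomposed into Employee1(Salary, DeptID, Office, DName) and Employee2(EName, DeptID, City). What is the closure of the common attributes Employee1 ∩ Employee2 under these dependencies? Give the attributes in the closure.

EName, Salary, DeptID

Employee1 ∩ Employee2 = {DeptID}.
DeptID → EName, Salary applies, adding EName, Salary
Closure: {EName, Salary, DeptID}.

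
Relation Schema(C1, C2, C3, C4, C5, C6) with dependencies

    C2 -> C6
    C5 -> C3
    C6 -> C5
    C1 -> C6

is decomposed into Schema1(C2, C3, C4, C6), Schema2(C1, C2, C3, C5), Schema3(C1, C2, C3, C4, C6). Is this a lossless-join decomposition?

Yes

Chase test. Columns are C1, C2, C3, C4, C5, C6; row i has aⱼ where attribute j ∈ Schemai, else bᵢⱼ.
Initial tableau (one row per fragment):
  row 1: b11 a2 a3 a4 b15 a6
  row 2: a1 a2 a3 b24 a5 b26
  row 3: a1 a2 a3 a4 b35 a6
Rows 1 and 2 agree on C2; apply C2→C6 and equate their C6 entries.
Rows 1 and 2 agree on C6; apply C6→C5 and equate their C5 entries.
Rows 1 and 3 agree on C6; apply C6→C5 and equate their C5 entries.
Row 3 is now all distinguished symbols — the join is lossless.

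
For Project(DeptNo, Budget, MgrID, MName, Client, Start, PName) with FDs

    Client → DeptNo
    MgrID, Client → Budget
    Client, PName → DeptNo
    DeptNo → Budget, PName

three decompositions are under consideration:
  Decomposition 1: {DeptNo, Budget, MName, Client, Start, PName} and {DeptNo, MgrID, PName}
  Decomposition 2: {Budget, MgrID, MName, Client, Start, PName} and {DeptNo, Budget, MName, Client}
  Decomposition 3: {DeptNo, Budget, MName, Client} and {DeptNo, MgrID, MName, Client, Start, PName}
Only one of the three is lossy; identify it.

Decomposition 1: common = {DeptNo, PName}, closure = {DeptNo, Budget, PName} → lossy.
Decomposition 2: common = {Budget, MName, Client}, closure = {DeptNo, Budget, MName, Client, PName} → lossless.
Decomposition 3: common = {DeptNo, MName, Client}, closure = {DeptNo, Budget, MName, Client, PName} → lossless.

Decomposition 1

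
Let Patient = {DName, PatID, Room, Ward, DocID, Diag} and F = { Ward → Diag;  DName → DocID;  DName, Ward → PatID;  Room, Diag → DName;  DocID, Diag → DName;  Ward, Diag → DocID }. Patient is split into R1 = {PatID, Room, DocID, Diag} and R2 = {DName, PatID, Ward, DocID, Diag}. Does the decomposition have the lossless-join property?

No

Common attributes: R1 ∩ R2 = {PatID, DocID, Diag}.
Closure of {PatID, DocID, Diag}: DocID, Diag → DName applies, adding DName. So (PatID, DocID, Diag)⁺ = {DName, PatID, DocID, Diag}.
The closure contains neither all of R1 = {PatID, Room, DocID, Diag} nor all of R2 = {DName, PatID, Ward, DocID, Diag}, so the common attributes are not a superkey of either fragment. The join is lossy.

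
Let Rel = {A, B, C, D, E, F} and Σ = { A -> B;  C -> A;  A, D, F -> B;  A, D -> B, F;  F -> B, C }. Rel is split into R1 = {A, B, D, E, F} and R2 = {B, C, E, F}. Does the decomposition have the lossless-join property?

Yes

Common attributes: R1 ∩ R2 = {B, E, F}.
Closure of {B, E, F}: F → B, C applies, adding C; C → A applies, adding A. So (B, E, F)⁺ = {A, B, C, E, F}.
This closure contains every attribute of R2, so R1 ∩ R2 → R2. The join is lossless.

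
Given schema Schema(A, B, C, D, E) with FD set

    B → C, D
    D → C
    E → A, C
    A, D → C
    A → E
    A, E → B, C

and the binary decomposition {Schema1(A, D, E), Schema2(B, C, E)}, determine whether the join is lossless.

Common attributes: Schema1 ∩ Schema2 = {E}.
Closure of {E}: E → A, C applies, adding A, C; A, E → B, C applies, adding B; B → C, D applies, adding D. So (E)⁺ = {A, B, C, D, E}.
This closure contains every attribute of Schema1, so Schema1 ∩ Schema2 → Schema1. The join is lossless.

Yes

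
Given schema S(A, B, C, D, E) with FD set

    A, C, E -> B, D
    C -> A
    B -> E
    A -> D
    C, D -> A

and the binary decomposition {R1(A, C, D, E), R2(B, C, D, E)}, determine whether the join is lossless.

Yes

Common attributes: R1 ∩ R2 = {C, D, E}.
Closure of {C, D, E}: C → A applies, adding A; A, C, E → B, D applies, adding B. So (C, D, E)⁺ = {A, B, C, D, E}.
This closure contains every attribute of R1, so R1 ∩ R2 → R1. The join is lossless.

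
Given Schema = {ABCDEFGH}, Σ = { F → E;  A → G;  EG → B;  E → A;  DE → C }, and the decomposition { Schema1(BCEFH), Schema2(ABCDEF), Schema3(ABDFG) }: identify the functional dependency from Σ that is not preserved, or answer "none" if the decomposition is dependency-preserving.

none

F → E lies within Schema1.
A → G lies within Schema3.
EG → B: restricted closure across fragments reaches B.
E → A lies within Schema2.
DE → C lies within Schema2.
Every dependency is enforceable on the fragments, so the decomposition is dependency-preserving.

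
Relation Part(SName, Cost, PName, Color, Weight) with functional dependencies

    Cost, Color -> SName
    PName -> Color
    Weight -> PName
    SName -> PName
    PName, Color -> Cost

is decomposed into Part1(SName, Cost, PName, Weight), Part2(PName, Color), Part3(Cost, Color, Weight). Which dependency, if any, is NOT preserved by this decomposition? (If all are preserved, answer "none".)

Cost, Color -> SName

Check Cost, Color → SName: no single fragment contains all of {SName, Cost, Color}, and the restricted closure of {Cost, Color} across the fragments never reaches {SName}.
PName → Color is preserved.
Weight → PName is preserved.
SName → PName is preserved.
PName, Color → Cost is preserved.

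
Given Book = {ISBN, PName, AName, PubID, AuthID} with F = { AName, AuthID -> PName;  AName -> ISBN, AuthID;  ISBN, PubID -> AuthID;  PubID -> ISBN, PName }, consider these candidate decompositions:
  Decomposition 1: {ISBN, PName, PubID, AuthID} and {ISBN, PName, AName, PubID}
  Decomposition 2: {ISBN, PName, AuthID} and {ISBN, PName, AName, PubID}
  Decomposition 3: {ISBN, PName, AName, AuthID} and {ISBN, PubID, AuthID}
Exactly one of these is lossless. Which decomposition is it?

Decomposition 1: common = {ISBN, PName, PubID}, closure = {ISBN, PName, PubID, AuthID} → lossless.
Decomposition 2: common = {ISBN, PName}, closure = {ISBN, PName} → lossy.
Decomposition 3: common = {ISBN, AuthID}, closure = {ISBN, AuthID} → lossy.

Decomposition 1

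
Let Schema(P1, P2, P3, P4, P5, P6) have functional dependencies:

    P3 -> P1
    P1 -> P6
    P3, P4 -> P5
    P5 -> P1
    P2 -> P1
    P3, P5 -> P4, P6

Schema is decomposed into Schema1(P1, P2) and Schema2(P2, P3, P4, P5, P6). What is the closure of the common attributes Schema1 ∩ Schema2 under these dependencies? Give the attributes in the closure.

Schema1 ∩ Schema2 = {P2}.
P2 → P1 applies, adding P1
P1 → P6 applies, adding P6
Closure: {P1, P2, P6}.

P1, P2, P6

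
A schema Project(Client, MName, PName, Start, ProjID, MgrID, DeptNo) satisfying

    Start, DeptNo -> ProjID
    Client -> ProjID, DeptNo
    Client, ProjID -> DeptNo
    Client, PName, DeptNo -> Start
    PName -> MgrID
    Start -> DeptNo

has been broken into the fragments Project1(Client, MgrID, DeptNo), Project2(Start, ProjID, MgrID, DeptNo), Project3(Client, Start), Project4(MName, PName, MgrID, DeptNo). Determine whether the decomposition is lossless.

Chase test. Columns are Client, MName, PName, Start, ProjID, MgrID, DeptNo; row i has aⱼ where attribute j ∈ Projecti, else bᵢⱼ.
Initial tableau (one row per fragment):
  row 1: a1 b12 b13 b14 b15 a6 a7
  row 2: b21 b22 b23 a4 a5 a6 a7
  row 3: a1 b32 b33 a4 b35 b36 b37
  row 4: b41 a2 a3 b44 b45 a6 a7
Rows 1 and 3 agree on Client; apply Client→ProjID, DeptNo and equate their ProjID, DeptNo entries.
Rows 2 and 3 agree on Start, DeptNo; apply Start, DeptNo→ProjID and equate their ProjID entries.
No row becomes fully distinguished — the join is lossy.

No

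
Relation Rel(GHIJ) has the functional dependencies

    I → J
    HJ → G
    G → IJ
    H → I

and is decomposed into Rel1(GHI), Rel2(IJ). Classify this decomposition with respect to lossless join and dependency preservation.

lossless and dependency-preserving

Lossless test: (I)⁺ = {IJ}, which contains all of one fragment — lossless.
Dependency preservation: HJ → G; G → IJ are not contained in any single fragment, but the restricted closure of each left-hand side across the fragments still reaches the right-hand side; the remaining FDs each lie inside some fragment. All dependencies are preserved.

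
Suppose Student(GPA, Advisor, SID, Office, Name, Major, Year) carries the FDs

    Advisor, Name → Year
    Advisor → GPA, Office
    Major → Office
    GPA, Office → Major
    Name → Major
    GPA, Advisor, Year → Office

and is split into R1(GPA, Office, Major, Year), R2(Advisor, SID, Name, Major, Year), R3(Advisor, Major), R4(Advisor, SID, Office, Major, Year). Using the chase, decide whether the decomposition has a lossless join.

No

Chase test. Columns are GPA, Advisor, SID, Office, Name, Major, Year; row i has aⱼ where attribute j ∈ Ri, else bᵢⱼ.
Initial tableau (one row per fragment):
  row 1: a1 b12 b13 a4 b15 a6 a7
  row 2: b21 a2 a3 b24 a5 a6 a7
  row 3: b31 a2 b33 b34 b35 a6 b37
  row 4: b41 a2 a3 a4 b45 a6 a7
Rows 2 and 3 agree on Advisor; apply Advisor→GPA, Office and equate their GPA, Office entries.
Rows 2 and 4 agree on Advisor; apply Advisor→GPA, Office and equate their GPA, Office entries.
No row becomes fully distinguished — the join is lossy.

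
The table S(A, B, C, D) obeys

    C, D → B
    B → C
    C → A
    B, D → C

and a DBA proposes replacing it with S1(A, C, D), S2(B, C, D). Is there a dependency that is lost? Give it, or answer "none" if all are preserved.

none

C, D → B lies within S2.
B → C lies within S2.
C → A lies within S1.
B, D → C lies within S2.
Every dependency is enforceable on the fragments, so the decomposition is dependency-preserving.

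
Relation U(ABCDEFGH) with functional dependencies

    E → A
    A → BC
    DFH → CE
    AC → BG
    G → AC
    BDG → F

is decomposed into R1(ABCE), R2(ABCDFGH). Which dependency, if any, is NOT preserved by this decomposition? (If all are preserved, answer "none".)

DFH → CE

Check DFH → CE: no single fragment contains all of {CDEFH}, and the restricted closure of {DFH} across the fragments never reaches {CE}.
E → A is preserved.
A → BC is preserved.
AC → BG is preserved.
G → AC is preserved.
BDG → F is preserved.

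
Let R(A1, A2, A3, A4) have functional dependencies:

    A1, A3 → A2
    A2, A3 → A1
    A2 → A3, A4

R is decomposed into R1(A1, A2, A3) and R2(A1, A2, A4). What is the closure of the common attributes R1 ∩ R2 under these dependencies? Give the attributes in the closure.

R1 ∩ R2 = {A1, A2}.
A2 → A3, A4 applies, adding A3, A4
Closure: {A1, A2, A3, A4}.

A1, A2, A3, A4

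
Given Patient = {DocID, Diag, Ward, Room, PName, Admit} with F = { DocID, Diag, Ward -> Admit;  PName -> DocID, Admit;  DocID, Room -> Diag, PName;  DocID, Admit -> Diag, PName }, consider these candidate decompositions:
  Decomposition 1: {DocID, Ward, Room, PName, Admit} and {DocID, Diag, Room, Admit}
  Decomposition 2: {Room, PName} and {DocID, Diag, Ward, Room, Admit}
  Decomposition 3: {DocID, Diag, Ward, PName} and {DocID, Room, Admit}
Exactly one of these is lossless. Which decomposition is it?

Decomposition 1: common = {DocID, Room, Admit}, closure = {DocID, Diag, Room, PName, Admit} → lossless.
Decomposition 2: common = {Room}, closure = {Room} → lossy.
Decomposition 3: common = {DocID}, closure = {DocID} → lossy.

Decomposition 1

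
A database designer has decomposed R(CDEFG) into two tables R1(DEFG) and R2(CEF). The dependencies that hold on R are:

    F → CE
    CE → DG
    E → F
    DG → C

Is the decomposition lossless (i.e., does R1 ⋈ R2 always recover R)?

Yes

Common attributes: R1 ∩ R2 = {EF}.
Closure of {EF}: F → CE applies, adding C; CE → DG applies, adding DG. So (EF)⁺ = {CDEFG}.
This closure contains every attribute of R1, so R1 ∩ R2 → R1. The join is lossless.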